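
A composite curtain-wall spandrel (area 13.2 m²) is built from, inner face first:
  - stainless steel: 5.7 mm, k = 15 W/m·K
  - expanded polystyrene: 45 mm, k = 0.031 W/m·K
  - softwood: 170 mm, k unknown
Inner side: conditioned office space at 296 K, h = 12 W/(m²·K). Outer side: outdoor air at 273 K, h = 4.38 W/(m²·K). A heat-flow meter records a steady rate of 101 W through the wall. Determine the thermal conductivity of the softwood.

k ≈ 0.137 W/(m·K)

Thermal resistances in series:
R_inner film = 1/(h_i·A) = 1/(12×13.2) = 0.006313 K/W
R_stainless steel = L/(kA) = 0.0057/(15×13.2) = 2.879×10^-5 K/W
R_expanded polystyrene = L/(kA) = 0.045/(0.031×13.2) = 0.11 K/W
R_outer film = 1/(h_o·A) = 1/(4.38×13.2) = 0.0173 K/W
Sum of known resistances R_other = 0.1336 K/W
Total R = ΔT/Q = 23/101 = 0.2277 K/W
R_softwood = R_total − R_other = 0.09411 K/W
k = L/(R·A) = 0.17/(0.09411×13.2)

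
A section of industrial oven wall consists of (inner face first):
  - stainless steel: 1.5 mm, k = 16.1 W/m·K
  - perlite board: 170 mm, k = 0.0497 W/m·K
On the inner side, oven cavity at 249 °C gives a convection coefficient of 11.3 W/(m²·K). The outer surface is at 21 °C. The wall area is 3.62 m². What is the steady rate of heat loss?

Series thermal resistances:
R_inner film = 1/(h_i·A) = 1/(11.3×3.62) = 0.02445 K/W
R_stainless steel = L/(kA) = 0.0015/(16.1×3.62) = 2.574×10^-5 K/W
R_perlite board = L/(kA) = 0.17/(0.0497×3.62) = 0.9449 K/W
R_total = 0.9694 K/W
Q = ΔT / R_total = 228 / 0.9694

Q ≈ 235 W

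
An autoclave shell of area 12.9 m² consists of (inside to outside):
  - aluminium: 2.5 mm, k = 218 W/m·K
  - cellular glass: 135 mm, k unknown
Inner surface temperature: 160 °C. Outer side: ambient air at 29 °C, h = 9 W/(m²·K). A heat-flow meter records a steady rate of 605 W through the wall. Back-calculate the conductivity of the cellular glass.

Series thermal resistances:
R_aluminium = L/(kA) = 0.0025/(218×12.9) = 8.89×10^-7 K/W
R_outer film = 1/(h_o·A) = 1/(9×12.9) = 0.008613 K/W
Sum of known resistances R_other = 0.008614 K/W
Total R = ΔT/Q = 131/605 = 0.2165 K/W
R_cellular glass = R_total − R_other = 0.2079 K/W
k = L/(R·A) = 0.135/(0.2079×12.9)

k ≈ 0.0503 W/(m·K)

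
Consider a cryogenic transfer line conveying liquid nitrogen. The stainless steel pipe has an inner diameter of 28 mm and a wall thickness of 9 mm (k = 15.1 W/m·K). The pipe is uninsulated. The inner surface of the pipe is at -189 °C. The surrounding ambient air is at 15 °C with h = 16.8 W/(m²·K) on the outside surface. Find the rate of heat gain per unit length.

q′ ≈ 489 W/m

Cylindrical conduction, so R = ln(r₂/r₁)/(2πkL) per layer, in series:
R_stainless steel pipe wall = ln(23/14)/(2π×15.1×1) = 0.005232 K/W
R_outer film = 1/(h_o·2πr_oL) = 1/(16.8×2π×0.023×1) = 0.4119 K/W
R_total = 0.4171 K/W
Q = ΔT/R_total = 204/0.4171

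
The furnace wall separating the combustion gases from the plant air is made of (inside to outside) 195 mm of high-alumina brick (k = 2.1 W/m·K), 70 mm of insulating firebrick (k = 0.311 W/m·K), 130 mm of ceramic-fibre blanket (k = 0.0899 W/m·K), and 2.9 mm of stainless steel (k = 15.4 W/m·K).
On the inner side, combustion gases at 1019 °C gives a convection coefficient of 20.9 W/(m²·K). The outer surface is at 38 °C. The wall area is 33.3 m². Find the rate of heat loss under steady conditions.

Thermal resistances in series:
R_inner film = 1/(h_i·A) = 1/(20.9×33.3) = 0.001437 K/W
R_high-alumina brick = L/(kA) = 0.195/(2.1×33.3) = 0.002789 K/W
R_insulating firebrick = L/(kA) = 0.07/(0.311×33.3) = 0.006759 K/W
R_ceramic-fibre blanket = L/(kA) = 0.13/(0.0899×33.3) = 0.04342 K/W
R_stainless steel = L/(kA) = 0.0029/(15.4×33.3) = 5.655×10^-6 K/W
R_total = 0.05442 K/W
Q = ΔT / R_total = 981 / 0.05442

Q ≈ 18000 W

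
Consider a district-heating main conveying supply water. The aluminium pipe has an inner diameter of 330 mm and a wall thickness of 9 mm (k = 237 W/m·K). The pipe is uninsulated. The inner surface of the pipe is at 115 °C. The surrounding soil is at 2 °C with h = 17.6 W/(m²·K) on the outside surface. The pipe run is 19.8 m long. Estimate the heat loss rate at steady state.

Q ≈ 43000 W

Treating each annulus and film as a series resistance:
R_aluminium pipe wall = ln(174/165)/(2π×237×19.8) = 1.801×10^-6 K/W
R_outer film = 1/(h_o·2πr_oL) = 1/(17.6×2π×0.174×19.8) = 0.002625 K/W
R_total = 0.002627 K/W
Q = ΔT/R_total = 113/0.002627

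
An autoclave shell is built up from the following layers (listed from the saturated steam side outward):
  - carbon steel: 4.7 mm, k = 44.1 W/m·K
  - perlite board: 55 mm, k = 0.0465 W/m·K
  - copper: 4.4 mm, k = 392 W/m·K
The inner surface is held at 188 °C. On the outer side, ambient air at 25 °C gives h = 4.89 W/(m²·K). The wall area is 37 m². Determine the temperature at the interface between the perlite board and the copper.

Model the wall as resistances in series:
R_carbon steel = L/(kA) = 0.0047/(44.1×37) = 2.88×10^-6 K/W
R_perlite board = L/(kA) = 0.055/(0.0465×37) = 0.03197 K/W
R_copper = L/(kA) = 0.0044/(392×37) = 3.034×10^-7 K/W
R_outer film = 1/(h_o·A) = 1/(4.89×37) = 0.005527 K/W
R_total = 0.0375 K/W;  Q = ΔT/R_total = 163/0.0375 = 4347 W
T_interface = T_inner − Q·ΣR(inner→interface) = 188 − 4350×0.03197

T ≈ 49 °C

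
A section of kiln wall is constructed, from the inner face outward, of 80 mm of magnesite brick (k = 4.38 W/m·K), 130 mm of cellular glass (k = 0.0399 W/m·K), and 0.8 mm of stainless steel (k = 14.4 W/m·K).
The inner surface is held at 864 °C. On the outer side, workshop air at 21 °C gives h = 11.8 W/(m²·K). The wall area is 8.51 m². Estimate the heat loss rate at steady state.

Q ≈ 2130 W

Using the resistance-network approach (series):
R_magnesite brick = L/(kA) = 0.08/(4.38×8.51) = 0.002146 K/W
R_cellular glass = L/(kA) = 0.13/(0.0399×8.51) = 0.3829 K/W
R_stainless steel = L/(kA) = 0.0008/(14.4×8.51) = 6.528×10^-6 K/W
R_outer film = 1/(h_o·A) = 1/(11.8×8.51) = 0.009958 K/W
R_total = 0.395 K/W
Q = ΔT / R_total = 843 / 0.395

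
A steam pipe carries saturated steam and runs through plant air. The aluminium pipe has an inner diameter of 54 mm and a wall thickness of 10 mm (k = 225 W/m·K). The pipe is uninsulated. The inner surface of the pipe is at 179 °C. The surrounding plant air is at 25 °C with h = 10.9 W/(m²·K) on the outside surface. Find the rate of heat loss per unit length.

For a radial system each layer contributes R = ln(r_out/r_in)/(2πkL); films add R = 1/(hA).
R_aluminium pipe wall = ln(37/27)/(2π×225×1) = 2.229×10^-4 K/W
R_outer film = 1/(h_o·2πr_oL) = 1/(10.9×2π×0.037×1) = 0.3946 K/W
R_total = 0.3949 K/W
Q = ΔT/R_total = 154/0.3949

q′ ≈ 390 W/m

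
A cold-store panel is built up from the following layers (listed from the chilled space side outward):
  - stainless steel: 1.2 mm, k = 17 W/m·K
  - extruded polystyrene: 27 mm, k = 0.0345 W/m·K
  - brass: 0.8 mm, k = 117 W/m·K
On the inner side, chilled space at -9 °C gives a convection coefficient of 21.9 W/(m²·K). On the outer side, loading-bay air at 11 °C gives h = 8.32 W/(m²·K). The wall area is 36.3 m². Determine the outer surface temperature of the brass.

T ≈ 8.47 °C

Model the wall as resistances in series:
R_inner film = 1/(h_i·A) = 1/(21.9×36.3) = 0.001258 K/W
R_stainless steel = L/(kA) = 0.0012/(17×36.3) = 1.945×10^-6 K/W
R_extruded polystyrene = L/(kA) = 0.027/(0.0345×36.3) = 0.02156 K/W
R_brass = L/(kA) = 0.0008/(117×36.3) = 1.884×10^-7 K/W
R_outer film = 1/(h_o·A) = 1/(8.32×36.3) = 0.003311 K/W
R_total = 0.02613 K/W;  Q = ΔT/R_total = 20/0.02613 = 765.4 W
T_interface = T_inner + Q·ΣR(inner→interface) = -9 + 765×0.02282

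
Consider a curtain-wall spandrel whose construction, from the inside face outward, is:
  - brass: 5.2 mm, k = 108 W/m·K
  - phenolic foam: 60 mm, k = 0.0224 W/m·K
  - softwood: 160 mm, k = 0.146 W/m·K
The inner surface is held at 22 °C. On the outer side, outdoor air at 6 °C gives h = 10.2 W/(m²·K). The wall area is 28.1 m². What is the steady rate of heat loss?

Q ≈ 116 W

Series thermal resistances:
R_brass = L/(kA) = 0.0052/(108×28.1) = 1.713×10^-6 K/W
R_phenolic foam = L/(kA) = 0.06/(0.0224×28.1) = 0.09532 K/W
R_softwood = L/(kA) = 0.16/(0.146×28.1) = 0.039 K/W
R_outer film = 1/(h_o·A) = 1/(10.2×28.1) = 0.003489 K/W
R_total = 0.1378 K/W
Q = ΔT / R_total = 16 / 0.1378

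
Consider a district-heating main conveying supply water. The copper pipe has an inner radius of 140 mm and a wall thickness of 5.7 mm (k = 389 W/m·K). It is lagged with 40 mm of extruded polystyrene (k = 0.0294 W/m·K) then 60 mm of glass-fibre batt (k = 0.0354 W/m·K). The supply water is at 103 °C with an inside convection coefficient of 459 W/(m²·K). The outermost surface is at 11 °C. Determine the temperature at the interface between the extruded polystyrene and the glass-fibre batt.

T ≈ 56 °C

Treating each annulus and film as a series resistance:
R_inner film = 1/(h_i·2πr₁L) = 1/(459×2π×0.14×1) = 0.002477 K/W
R_copper pipe wall = ln(145.7/140)/(2π×389×1) = 1.633×10^-5 K/W
R_extruded polystyrene = ln(185.7/145.7)/(2π×0.0294×1) = 1.313 K/W
R_glass-fibre batt = ln(245.7/185.7)/(2π×0.0354×1) = 1.259 K/W
R_total = 2.574 K/W
Q = ΔT/R_total = 92/2.574
Q = 35.7 W/m
T_interface = T_inner − Q·ΣR(inner→interface) = 103 − 35.7×1.316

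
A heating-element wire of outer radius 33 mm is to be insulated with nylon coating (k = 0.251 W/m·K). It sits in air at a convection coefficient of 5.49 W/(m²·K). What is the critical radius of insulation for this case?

For a cylinder r_cr = k/h = 0.251/5.49
r_cr = 45.7 mm; since the bare radius (33 mm) is below r_cr, adding a thin layer of insulation will *increase* heat loss.

r_cr ≈ 45.7 mm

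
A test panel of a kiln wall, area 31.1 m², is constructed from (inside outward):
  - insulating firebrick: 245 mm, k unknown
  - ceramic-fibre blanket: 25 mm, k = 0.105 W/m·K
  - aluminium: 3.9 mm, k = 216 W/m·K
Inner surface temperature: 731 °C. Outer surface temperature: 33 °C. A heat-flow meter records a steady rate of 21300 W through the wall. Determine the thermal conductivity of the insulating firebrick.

k ≈ 0.314 W/(m·K)

Treating each layer as a thermal resistance in series:
R_ceramic-fibre blanket = L/(kA) = 0.025/(0.105×31.1) = 0.007656 K/W
R_aluminium = L/(kA) = 0.0039/(216×31.1) = 5.806×10^-7 K/W
Sum of known resistances R_other = 0.007656 K/W
Total R = ΔT/Q = 698/21300 = 0.03277 K/W
R_insulating firebrick = R_total − R_other = 0.02511 K/W
k = L/(R·A) = 0.245/(0.02511×31.1)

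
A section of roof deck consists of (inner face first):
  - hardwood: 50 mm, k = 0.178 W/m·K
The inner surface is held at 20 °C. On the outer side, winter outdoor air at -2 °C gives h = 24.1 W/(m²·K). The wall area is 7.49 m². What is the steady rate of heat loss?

Treating each layer as a thermal resistance in series:
R_hardwood = L/(kA) = 0.05/(0.178×7.49) = 0.0375 K/W
R_outer film = 1/(h_o·A) = 1/(24.1×7.49) = 0.00554 K/W
R_total = 0.04304 K/W
Q = ΔT / R_total = 22 / 0.04304

Q ≈ 511 W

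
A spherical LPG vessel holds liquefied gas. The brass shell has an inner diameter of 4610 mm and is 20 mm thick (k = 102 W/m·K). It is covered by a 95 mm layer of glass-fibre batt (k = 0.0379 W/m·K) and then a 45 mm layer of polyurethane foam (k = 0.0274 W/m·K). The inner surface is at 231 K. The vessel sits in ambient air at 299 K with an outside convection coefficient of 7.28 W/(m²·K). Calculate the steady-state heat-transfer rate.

For a spherical shell R = (1/r₁ − 1/r₂)/(4πk); film R = 1/(h·4πr²). In series:
R_brass shell = (1/2.305 − 1/2.325)/(4π×102) = 2.912×10^-6 K/W
R_glass-fibre batt = (1/2.325 − 1/2.42)/(4π×0.0379) = 0.03545 K/W
R_polyurethane foam = (1/2.42 − 1/2.465)/(4π×0.0274) = 0.02191 K/W
R_outer film = 1/(h·4πr_o²) = 1/(7.28×4π×2.465²) = 0.001799 K/W
R_total = 0.05916 K/W
Q = ΔT/R_total = 68/0.05916

Q ≈ 1150 W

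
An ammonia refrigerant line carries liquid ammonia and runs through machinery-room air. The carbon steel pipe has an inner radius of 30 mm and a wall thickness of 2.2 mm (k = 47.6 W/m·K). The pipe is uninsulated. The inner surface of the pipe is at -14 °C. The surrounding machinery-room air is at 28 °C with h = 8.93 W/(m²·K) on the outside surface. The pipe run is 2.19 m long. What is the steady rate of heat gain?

Per-layer cylindrical resistances, series-summed:
R_carbon steel pipe wall = ln(32.2/30)/(2π×47.6×2.19) = 1.08×10^-4 K/W
R_outer film = 1/(h_o·2πr_oL) = 1/(8.93×2π×0.0322×2.19) = 0.2527 K/W
R_total = 0.2528 K/W
Q = ΔT/R_total = 42/0.2528

Q ≈ 166 W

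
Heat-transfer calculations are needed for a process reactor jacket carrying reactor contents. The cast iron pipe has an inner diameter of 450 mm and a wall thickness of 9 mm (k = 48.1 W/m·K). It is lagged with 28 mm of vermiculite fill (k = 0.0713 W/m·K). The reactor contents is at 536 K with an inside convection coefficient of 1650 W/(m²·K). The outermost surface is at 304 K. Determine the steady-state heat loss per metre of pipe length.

q′ ≈ 918 W/m

Cylindrical conduction, so R = ln(r₂/r₁)/(2πkL) per layer, in series:
R_inner film = 1/(h_i·2πr₁L) = 1/(1650×2π×0.225×1) = 4.287×10^-4 K/W
R_cast iron pipe wall = ln(234/225)/(2π×48.1×1) = 1.298×10^-4 K/W
R_vermiculite fill = ln(262/234)/(2π×0.0713×1) = 0.2523 K/W
R_total = 0.2528 K/W
Q = ΔT/R_total = 232/0.2528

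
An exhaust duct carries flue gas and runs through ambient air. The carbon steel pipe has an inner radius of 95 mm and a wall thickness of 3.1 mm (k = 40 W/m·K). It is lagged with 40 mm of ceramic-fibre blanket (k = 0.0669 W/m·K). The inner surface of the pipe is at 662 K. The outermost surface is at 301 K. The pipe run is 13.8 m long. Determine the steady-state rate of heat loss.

Q ≈ 6120 W

Radial resistances (cylindrical: R_cond = ln(r_o/r_i)/(2πkL), R_conv = 1/(h·2πrL)):
R_carbon steel pipe wall = ln(98.1/95)/(2π×40×13.8) = 9.258×10^-6 K/W
R_ceramic-fibre blanket = ln(138.1/98.1)/(2π×0.0669×13.8) = 0.05896 K/W
R_total = 0.05897 K/W
Q = ΔT/R_total = 361/0.05897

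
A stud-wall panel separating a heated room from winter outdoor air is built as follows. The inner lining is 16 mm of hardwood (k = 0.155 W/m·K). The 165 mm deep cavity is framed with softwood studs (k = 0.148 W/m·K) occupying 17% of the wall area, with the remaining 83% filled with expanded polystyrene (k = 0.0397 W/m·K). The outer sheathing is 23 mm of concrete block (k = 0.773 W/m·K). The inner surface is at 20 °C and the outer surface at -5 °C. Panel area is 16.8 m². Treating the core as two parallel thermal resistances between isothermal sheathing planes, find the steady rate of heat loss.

Sheathing layers in series; stud and cavity paths in parallel between them.
R_inner = 0.016/(0.155×16.8) = 0.006144 K/W
R_stud  = 0.165/(0.148×0.17×16.8) = 0.3904 K/W
R_cav   = 0.165/(0.0397×0.83×16.8) = 0.2981 K/W
1/R_core = 1/R_stud + 1/R_cav → R_core = 0.169 K/W
R_outer = 0.023/(0.773×16.8) = 0.001771 K/W
R_total = 0.1769 K/W
Q = ΔT/R_total = 25/0.1769

Q ≈ 141 W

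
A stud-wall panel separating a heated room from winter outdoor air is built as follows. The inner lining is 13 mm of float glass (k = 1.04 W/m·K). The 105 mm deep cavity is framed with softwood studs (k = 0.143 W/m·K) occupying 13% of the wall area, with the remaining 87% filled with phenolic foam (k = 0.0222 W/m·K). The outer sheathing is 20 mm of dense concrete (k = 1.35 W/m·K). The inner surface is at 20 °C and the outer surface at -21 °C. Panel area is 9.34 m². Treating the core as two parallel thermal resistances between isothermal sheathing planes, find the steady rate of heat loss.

Sheathing layers in series; stud and cavity paths in parallel between them.
R_inner = 0.013/(1.04×9.34) = 0.001338 K/W
R_stud  = 0.105/(0.143×0.13×9.34) = 0.6047 K/W
R_cav   = 0.105/(0.0222×0.87×9.34) = 0.5821 K/W
1/R_core = 1/R_stud + 1/R_cav → R_core = 0.2966 K/W
R_outer = 0.02/(1.35×9.34) = 0.001586 K/W
R_total = 0.2995 K/W
Q = ΔT/R_total = 41/0.2995

Q ≈ 137 W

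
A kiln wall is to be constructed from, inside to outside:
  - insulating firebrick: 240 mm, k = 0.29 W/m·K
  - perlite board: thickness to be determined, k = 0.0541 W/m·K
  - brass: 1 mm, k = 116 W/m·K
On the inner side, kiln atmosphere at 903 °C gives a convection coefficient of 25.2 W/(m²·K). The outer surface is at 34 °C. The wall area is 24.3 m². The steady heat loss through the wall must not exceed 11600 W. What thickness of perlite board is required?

L ≈ 51.6 mm

Treating each layer as a thermal resistance in series:
R_inner film = 1/(h_i·A) = 1/(25.2×24.3) = 0.001633 K/W
R_insulating firebrick = L/(kA) = 0.24/(0.29×24.3) = 0.03406 K/W
R_brass = L/(kA) = 0.001/(116×24.3) = 3.548×10^-7 K/W
Sum of the known resistances R_other = 0.03569 K/W
Required total resistance R_tot = ΔT/Q_allow = 869/11600 = 0.07491 K/W
R_perlite board = R_tot − R_other = 0.03922 K/W
L = R·k·A = 0.03922×0.0541×24.3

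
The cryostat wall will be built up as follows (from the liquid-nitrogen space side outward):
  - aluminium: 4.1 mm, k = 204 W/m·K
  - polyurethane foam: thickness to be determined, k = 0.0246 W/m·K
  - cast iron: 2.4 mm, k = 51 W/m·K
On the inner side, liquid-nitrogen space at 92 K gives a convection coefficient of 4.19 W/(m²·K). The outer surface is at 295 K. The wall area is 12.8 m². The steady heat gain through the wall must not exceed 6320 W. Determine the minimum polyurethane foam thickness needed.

Treating each layer as a thermal resistance in series:
R_inner film = 1/(h_i·A) = 1/(4.19×12.8) = 0.01865 K/W
R_aluminium = L/(kA) = 0.0041/(204×12.8) = 1.57×10^-6 K/W
R_cast iron = L/(kA) = 0.0024/(51×12.8) = 3.676×10^-6 K/W
Sum of the known resistances R_other = 0.01865 K/W
Required total resistance R_tot = ΔT/Q_allow = 203/6320 = 0.03212 K/W
R_polyurethane foam = R_tot − R_other = 0.01347 K/W
L = R·k·A = 0.01347×0.0246×12.8

L ≈ 4.24 mm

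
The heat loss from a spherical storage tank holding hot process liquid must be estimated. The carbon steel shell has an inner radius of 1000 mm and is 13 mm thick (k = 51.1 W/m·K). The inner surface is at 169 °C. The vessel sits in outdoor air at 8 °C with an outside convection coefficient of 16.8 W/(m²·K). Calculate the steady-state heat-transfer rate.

For a spherical shell R = (1/r₁ − 1/r₂)/(4πk); film R = 1/(h·4πr²). In series:
R_carbon steel shell = (1/1 − 1/1.013)/(4π×51.1) = 1.998×10^-5 K/W
R_outer film = 1/(h·4πr_o²) = 1/(16.8×4π×1.013²) = 0.004616 K/W
R_total = 0.004636 K/W
Q = ΔT/R_total = 161/0.004636

Q ≈ 34700 W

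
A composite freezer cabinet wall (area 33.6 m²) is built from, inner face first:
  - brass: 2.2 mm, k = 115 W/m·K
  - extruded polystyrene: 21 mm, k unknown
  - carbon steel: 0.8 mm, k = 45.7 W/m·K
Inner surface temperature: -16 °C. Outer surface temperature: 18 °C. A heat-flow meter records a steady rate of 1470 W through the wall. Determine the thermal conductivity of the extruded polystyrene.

k ≈ 0.027 W/(m·K)

Treating each layer as a thermal resistance in series:
R_brass = L/(kA) = 0.0022/(115×33.6) = 5.694×10^-7 K/W
R_carbon steel = L/(kA) = 0.0008/(45.7×33.6) = 5.21×10^-7 K/W
Sum of known resistances R_other = 1.09×10^-6 K/W
Total R = ΔT/Q = 34/1470 = 0.02313 K/W
R_extruded polystyrene = R_total − R_other = 0.02313 K/W
k = L/(R·A) = 0.021/(0.02313×33.6)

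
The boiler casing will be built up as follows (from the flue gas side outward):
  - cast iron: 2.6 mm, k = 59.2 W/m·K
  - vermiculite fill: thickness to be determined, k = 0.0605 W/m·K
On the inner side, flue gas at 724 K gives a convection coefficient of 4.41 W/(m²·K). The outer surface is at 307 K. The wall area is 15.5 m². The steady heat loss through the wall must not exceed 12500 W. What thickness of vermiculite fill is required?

L ≈ 17.6 mm

Model the wall as resistances in series:
R_inner film = 1/(h_i·A) = 1/(4.41×15.5) = 0.01463 K/W
R_cast iron = L/(kA) = 0.0026/(59.2×15.5) = 2.833×10^-6 K/W
Sum of the known resistances R_other = 0.01463 K/W
Required total resistance R_tot = ΔT/Q_allow = 417/12500 = 0.03336 K/W
R_vermiculite fill = R_tot − R_other = 0.01873 K/W
L = R·k·A = 0.01873×0.0605×15.5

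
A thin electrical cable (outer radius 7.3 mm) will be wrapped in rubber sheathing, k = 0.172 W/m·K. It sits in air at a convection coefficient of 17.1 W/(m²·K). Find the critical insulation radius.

r_cr ≈ 10.1 mm

For a cylinder r_cr = k/h = 0.172/17.1
r_cr = 10.1 mm; since the bare radius (7.3 mm) is below r_cr, adding a thin layer of insulation will *increase* heat loss.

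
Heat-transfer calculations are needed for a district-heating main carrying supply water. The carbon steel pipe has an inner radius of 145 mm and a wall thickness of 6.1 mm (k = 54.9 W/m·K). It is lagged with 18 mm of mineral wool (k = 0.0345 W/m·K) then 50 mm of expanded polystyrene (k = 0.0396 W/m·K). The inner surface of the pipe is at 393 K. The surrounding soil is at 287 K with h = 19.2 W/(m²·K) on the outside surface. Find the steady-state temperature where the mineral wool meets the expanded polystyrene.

Cylindrical conduction, so R = ln(r₂/r₁)/(2πkL) per layer, in series:
R_carbon steel pipe wall = ln(151.1/145)/(2π×54.9×1) = 1.195×10^-4 K/W
R_mineral wool = ln(169.1/151.1)/(2π×0.0345×1) = 0.5192 K/W
R_expanded polystyrene = ln(219.1/169.1)/(2π×0.0396×1) = 1.041 K/W
R_outer film = 1/(h_o·2πr_oL) = 1/(19.2×2π×0.2191×1) = 0.03783 K/W
R_total = 1.598 K/W
Q = ΔT/R_total = 106/1.598
Q = 66.3 W/m
T_interface = T_inner − Q·ΣR(inner→interface) = 393 − 66.3×0.5193

T ≈ 359 K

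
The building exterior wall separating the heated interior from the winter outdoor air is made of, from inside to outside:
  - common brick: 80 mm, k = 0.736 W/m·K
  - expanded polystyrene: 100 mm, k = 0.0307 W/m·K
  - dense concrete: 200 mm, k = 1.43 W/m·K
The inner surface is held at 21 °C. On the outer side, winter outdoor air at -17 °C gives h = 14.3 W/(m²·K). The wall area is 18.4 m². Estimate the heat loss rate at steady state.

Thermal resistances in series:
R_common brick = L/(kA) = 0.08/(0.736×18.4) = 0.005907 K/W
R_expanded polystyrene = L/(kA) = 0.1/(0.0307×18.4) = 0.177 K/W
R_dense concrete = L/(kA) = 0.2/(1.43×18.4) = 0.007601 K/W
R_outer film = 1/(h_o·A) = 1/(14.3×18.4) = 0.003801 K/W
R_total = 0.1943 K/W
Q = ΔT / R_total = 38 / 0.1943

Q ≈ 196 W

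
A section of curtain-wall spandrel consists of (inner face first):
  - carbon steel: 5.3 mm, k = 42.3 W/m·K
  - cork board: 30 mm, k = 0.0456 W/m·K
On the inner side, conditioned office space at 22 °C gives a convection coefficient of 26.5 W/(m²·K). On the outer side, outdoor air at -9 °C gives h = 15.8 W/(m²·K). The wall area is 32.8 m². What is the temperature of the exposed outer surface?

T ≈ -6.42 °C

Using the resistance-network approach (series):
R_inner film = 1/(h_i·A) = 1/(26.5×32.8) = 0.00115 K/W
R_carbon steel = L/(kA) = 0.0053/(42.3×32.8) = 3.82×10^-6 K/W
R_cork board = L/(kA) = 0.03/(0.0456×32.8) = 0.02006 K/W
R_outer film = 1/(h_o·A) = 1/(15.8×32.8) = 0.00193 K/W
R_total = 0.02314 K/W;  Q = ΔT/R_total = 31/0.02314 = 1340 W
T_interface = T_inner − Q·ΣR(inner→interface) = 22 − 1340×0.02121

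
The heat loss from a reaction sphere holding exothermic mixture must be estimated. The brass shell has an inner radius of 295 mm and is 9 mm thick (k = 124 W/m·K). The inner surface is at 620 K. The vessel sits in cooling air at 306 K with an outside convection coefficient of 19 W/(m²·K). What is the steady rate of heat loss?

Spherical conduction: R = (1/r_in − 1/r_out)/(4πk) per layer; series-sum.
R_brass shell = (1/0.295 − 1/0.304)/(4π×124) = 6.44×10^-5 K/W
R_outer film = 1/(h·4πr_o²) = 1/(19×4π×0.304²) = 0.04532 K/W
R_total = 0.04538 K/W
Q = ΔT/R_total = 314/0.04538

Q ≈ 6920 W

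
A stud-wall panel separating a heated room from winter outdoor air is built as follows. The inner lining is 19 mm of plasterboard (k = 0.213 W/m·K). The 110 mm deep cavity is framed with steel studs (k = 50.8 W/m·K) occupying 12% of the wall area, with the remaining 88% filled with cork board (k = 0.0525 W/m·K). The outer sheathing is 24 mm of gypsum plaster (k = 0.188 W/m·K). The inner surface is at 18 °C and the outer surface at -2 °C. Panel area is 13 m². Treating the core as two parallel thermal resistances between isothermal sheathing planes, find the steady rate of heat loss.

Sheathing layers in series; stud and cavity paths in parallel between them.
R_inner = 0.019/(0.213×13) = 0.006862 K/W
R_stud  = 0.11/(50.8×0.12×13) = 0.001388 K/W
R_cav   = 0.11/(0.0525×0.88×13) = 0.1832 K/W
1/R_core = 1/R_stud + 1/R_cav → R_core = 0.001378 K/W
R_outer = 0.024/(0.188×13) = 0.00982 K/W
R_total = 0.01806 K/W
Q = ΔT/R_total = 20/0.01806

Q ≈ 1110 W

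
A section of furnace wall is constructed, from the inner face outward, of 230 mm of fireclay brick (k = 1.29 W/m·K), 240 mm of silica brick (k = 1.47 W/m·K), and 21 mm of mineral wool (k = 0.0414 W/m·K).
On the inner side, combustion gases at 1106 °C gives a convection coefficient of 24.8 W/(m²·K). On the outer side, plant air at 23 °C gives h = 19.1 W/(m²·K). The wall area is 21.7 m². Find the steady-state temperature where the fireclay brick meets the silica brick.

Using the resistance-network approach (series):
R_inner film = 1/(h_i·A) = 1/(24.8×21.7) = 0.001858 K/W
R_fireclay brick = L/(kA) = 0.23/(1.29×21.7) = 0.008216 K/W
R_silica brick = L/(kA) = 0.24/(1.47×21.7) = 0.007524 K/W
R_mineral wool = L/(kA) = 0.021/(0.0414×21.7) = 0.02338 K/W
R_outer film = 1/(h_o·A) = 1/(19.1×21.7) = 0.002413 K/W
R_total = 0.04339 K/W;  Q = ΔT/R_total = 1083/0.04339 = 24960 W
T_interface = T_inner − Q·ΣR(inner→interface) = 1106 − 25000×0.01007

T ≈ 855 °C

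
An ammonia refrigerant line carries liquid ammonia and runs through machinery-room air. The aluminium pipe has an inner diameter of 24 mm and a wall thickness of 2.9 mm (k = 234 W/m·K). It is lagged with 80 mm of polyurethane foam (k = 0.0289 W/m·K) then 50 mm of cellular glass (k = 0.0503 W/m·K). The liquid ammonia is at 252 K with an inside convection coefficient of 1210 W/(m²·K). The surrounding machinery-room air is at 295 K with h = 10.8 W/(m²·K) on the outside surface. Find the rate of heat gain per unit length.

q′ ≈ 3.69 W/m

Radial resistances (cylindrical: R_cond = ln(r_o/r_i)/(2πkL), R_conv = 1/(h·2πrL)):
R_inner film = 1/(h_i·2πr₁L) = 1/(1210×2π×0.012×1) = 0.01096 K/W
R_aluminium pipe wall = ln(14.9/12)/(2π×234×1) = 1.472×10^-4 K/W
R_polyurethane foam = ln(94.9/14.9)/(2π×0.0289×1) = 10.2 K/W
R_cellular glass = ln(144.9/94.9)/(2π×0.0503×1) = 1.339 K/W
R_outer film = 1/(h_o·2πr_oL) = 1/(10.8×2π×0.1449×1) = 0.1017 K/W
R_total = 11.65 K/W
Q = ΔT/R_total = 43/11.65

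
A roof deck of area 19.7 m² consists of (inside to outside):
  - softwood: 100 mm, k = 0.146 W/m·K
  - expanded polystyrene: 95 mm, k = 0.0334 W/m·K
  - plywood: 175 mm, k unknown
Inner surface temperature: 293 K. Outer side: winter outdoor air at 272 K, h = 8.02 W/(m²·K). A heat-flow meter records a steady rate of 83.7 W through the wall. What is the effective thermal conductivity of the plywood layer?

Model the wall as resistances in series:
R_softwood = L/(kA) = 0.1/(0.146×19.7) = 0.03477 K/W
R_expanded polystyrene = L/(kA) = 0.095/(0.0334×19.7) = 0.1444 K/W
R_outer film = 1/(h_o·A) = 1/(8.02×19.7) = 0.006329 K/W
Sum of known resistances R_other = 0.1855 K/W
Total R = ΔT/Q = 21/83.7 = 0.2509 K/W
R_plywood = R_total − R_other = 0.06542 K/W
k = L/(R·A) = 0.175/(0.06542×19.7)

k ≈ 0.136 W/(m·K)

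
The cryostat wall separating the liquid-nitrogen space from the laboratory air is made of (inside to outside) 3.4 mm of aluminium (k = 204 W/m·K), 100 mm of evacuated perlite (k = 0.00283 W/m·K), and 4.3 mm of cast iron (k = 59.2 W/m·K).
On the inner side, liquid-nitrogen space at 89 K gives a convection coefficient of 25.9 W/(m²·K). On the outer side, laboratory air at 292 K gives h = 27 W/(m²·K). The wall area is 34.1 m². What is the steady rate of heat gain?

Using the resistance-network approach (series):
R_inner film = 1/(h_i·A) = 1/(25.9×34.1) = 0.001132 K/W
R_aluminium = L/(kA) = 0.0034/(204×34.1) = 4.888×10^-7 K/W
R_evacuated perlite = L/(kA) = 0.1/(0.00283×34.1) = 1.036 K/W
R_cast iron = L/(kA) = 0.0043/(59.2×34.1) = 2.13×10^-6 K/W
R_outer film = 1/(h_o·A) = 1/(27×34.1) = 0.001086 K/W
R_total = 1.038 K/W
Q = ΔT / R_total = 203 / 1.038

Q ≈ 195 W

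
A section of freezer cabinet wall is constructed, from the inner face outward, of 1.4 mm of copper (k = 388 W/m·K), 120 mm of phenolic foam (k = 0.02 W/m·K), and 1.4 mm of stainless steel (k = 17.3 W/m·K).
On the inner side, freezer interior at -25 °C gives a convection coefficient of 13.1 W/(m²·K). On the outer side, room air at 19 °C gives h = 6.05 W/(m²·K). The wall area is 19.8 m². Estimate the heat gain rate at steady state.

Q ≈ 140 W

Thermal resistances in series:
R_inner film = 1/(h_i·A) = 1/(13.1×19.8) = 0.003855 K/W
R_copper = L/(kA) = 0.0014/(388×19.8) = 1.822×10^-7 K/W
R_phenolic foam = L/(kA) = 0.12/(0.02×19.8) = 0.303 K/W
R_stainless steel = L/(kA) = 0.0014/(17.3×19.8) = 4.087×10^-6 K/W
R_outer film = 1/(h_o·A) = 1/(6.05×19.8) = 0.008348 K/W
R_total = 0.3152 K/W
Q = ΔT / R_total = 44 / 0.3152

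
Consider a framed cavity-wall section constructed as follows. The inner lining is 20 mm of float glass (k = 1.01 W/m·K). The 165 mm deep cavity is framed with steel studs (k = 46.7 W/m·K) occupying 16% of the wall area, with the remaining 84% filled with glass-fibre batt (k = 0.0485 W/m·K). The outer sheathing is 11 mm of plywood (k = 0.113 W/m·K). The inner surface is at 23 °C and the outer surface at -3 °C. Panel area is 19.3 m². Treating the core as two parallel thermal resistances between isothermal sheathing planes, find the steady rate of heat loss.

Q ≈ 3610 W

Sheathing layers in series; stud and cavity paths in parallel between them.
R_inner = 0.02/(1.01×19.3) = 0.001026 K/W
R_stud  = 0.165/(46.7×0.16×19.3) = 0.001144 K/W
R_cav   = 0.165/(0.0485×0.84×19.3) = 0.2098 K/W
1/R_core = 1/R_stud + 1/R_cav → R_core = 0.001138 K/W
R_outer = 0.011/(0.113×19.3) = 0.005044 K/W
R_total = 0.007208 K/W
Q = ΔT/R_total = 26/0.007208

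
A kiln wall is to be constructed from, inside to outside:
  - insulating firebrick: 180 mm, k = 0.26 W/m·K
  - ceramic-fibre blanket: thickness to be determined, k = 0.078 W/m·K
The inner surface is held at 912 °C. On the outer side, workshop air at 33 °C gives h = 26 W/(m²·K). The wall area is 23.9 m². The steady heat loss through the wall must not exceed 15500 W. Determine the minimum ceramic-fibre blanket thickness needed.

Treating each layer as a thermal resistance in series:
R_insulating firebrick = L/(kA) = 0.18/(0.26×23.9) = 0.02897 K/W
R_outer film = 1/(h_o·A) = 1/(26×23.9) = 0.001609 K/W
Sum of the known resistances R_other = 0.03058 K/W
Required total resistance R_tot = ΔT/Q_allow = 879/15500 = 0.05671 K/W
R_ceramic-fibre blanket = R_tot − R_other = 0.02613 K/W
L = R·k·A = 0.02613×0.078×23.9

L ≈ 48.7 mm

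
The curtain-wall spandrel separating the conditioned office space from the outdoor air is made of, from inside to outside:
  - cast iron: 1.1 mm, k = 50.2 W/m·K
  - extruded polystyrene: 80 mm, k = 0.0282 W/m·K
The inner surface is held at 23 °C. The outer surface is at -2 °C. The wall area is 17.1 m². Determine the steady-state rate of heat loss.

Using the resistance-network approach (series):
R_cast iron = L/(kA) = 0.0011/(50.2×17.1) = 1.281×10^-6 K/W
R_extruded polystyrene = L/(kA) = 0.08/(0.0282×17.1) = 0.1659 K/W
R_total = 0.1659 K/W
Q = ΔT / R_total = 25 / 0.1659

Q ≈ 151 W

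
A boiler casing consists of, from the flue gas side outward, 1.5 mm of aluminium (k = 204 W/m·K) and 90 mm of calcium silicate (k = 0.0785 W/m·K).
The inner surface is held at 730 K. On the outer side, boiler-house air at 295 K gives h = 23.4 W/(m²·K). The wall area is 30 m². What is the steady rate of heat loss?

Model the wall as resistances in series:
R_aluminium = L/(kA) = 0.0015/(204×30) = 2.451×10^-7 K/W
R_calcium silicate = L/(kA) = 0.09/(0.0785×30) = 0.03822 K/W
R_outer film = 1/(h_o·A) = 1/(23.4×30) = 0.001425 K/W
R_total = 0.03964 K/W
Q = ΔT / R_total = 435 / 0.03964

Q ≈ 11000 W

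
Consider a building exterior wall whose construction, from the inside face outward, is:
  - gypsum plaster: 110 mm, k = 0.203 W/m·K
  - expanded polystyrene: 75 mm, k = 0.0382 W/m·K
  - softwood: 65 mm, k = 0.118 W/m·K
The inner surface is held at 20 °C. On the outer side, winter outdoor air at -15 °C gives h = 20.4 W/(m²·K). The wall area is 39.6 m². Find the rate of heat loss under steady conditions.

Series thermal resistances:
R_gypsum plaster = L/(kA) = 0.11/(0.203×39.6) = 0.01368 K/W
R_expanded polystyrene = L/(kA) = 0.075/(0.0382×39.6) = 0.04958 K/W
R_softwood = L/(kA) = 0.065/(0.118×39.6) = 0.01391 K/W
R_outer film = 1/(h_o·A) = 1/(20.4×39.6) = 0.001238 K/W
R_total = 0.07841 K/W
Q = ΔT / R_total = 35 / 0.07841

Q ≈ 446 W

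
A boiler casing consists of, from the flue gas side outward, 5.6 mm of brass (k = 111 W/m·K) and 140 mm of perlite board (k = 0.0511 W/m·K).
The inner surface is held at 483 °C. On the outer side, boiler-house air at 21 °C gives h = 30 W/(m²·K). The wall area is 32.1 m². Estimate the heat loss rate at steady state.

Q ≈ 5350 W

Series thermal resistances:
R_brass = L/(kA) = 0.0056/(111×32.1) = 1.572×10^-6 K/W
R_perlite board = L/(kA) = 0.14/(0.0511×32.1) = 0.08535 K/W
R_outer film = 1/(h_o·A) = 1/(30×32.1) = 0.001038 K/W
R_total = 0.08639 K/W
Q = ΔT / R_total = 462 / 0.08639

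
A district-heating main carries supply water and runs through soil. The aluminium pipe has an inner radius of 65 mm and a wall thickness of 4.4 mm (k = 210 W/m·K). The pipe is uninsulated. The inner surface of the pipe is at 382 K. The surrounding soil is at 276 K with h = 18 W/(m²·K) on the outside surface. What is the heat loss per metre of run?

q′ ≈ 832 W/m

Treating each annulus and film as a series resistance:
R_aluminium pipe wall = ln(69.4/65)/(2π×210×1) = 4.964×10^-5 K/W
R_outer film = 1/(h_o·2πr_oL) = 1/(18×2π×0.0694×1) = 0.1274 K/W
R_total = 0.1275 K/W
Q = ΔT/R_total = 106/0.1275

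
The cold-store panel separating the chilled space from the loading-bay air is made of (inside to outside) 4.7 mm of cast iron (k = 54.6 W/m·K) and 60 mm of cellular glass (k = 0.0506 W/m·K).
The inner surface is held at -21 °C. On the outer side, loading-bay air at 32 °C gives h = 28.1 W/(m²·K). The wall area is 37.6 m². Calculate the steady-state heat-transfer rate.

Q ≈ 1630 W

Model the wall as resistances in series:
R_cast iron = L/(kA) = 0.0047/(54.6×37.6) = 2.289×10^-6 K/W
R_cellular glass = L/(kA) = 0.06/(0.0506×37.6) = 0.03154 K/W
R_outer film = 1/(h_o·A) = 1/(28.1×37.6) = 9.465×10^-4 K/W
R_total = 0.03249 K/W
Q = ΔT / R_total = 53 / 0.03249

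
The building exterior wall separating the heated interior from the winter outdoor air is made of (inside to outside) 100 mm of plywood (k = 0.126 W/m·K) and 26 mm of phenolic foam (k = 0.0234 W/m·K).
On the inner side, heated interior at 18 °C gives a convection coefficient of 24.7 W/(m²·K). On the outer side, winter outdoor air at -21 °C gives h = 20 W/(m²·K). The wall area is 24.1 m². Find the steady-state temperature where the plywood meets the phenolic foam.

Treating each layer as a thermal resistance in series:
R_inner film = 1/(h_i·A) = 1/(24.7×24.1) = 0.00168 K/W
R_plywood = L/(kA) = 0.1/(0.126×24.1) = 0.03293 K/W
R_phenolic foam = L/(kA) = 0.026/(0.0234×24.1) = 0.0461 K/W
R_outer film = 1/(h_o·A) = 1/(20×24.1) = 0.002075 K/W
R_total = 0.08279 K/W;  Q = ΔT/R_total = 39/0.08279 = 471.1 W
T_interface = T_inner − Q·ΣR(inner→interface) = 18 − 471×0.03461

T ≈ 1.7 °C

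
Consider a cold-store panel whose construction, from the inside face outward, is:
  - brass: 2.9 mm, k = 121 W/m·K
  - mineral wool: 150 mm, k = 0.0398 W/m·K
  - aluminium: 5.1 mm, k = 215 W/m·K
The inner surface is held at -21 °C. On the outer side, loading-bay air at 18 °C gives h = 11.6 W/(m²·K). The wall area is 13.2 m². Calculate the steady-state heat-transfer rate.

Q ≈ 134 W

Series thermal resistances:
R_brass = L/(kA) = 0.0029/(121×13.2) = 1.816×10^-6 K/W
R_mineral wool = L/(kA) = 0.15/(0.0398×13.2) = 0.2855 K/W
R_aluminium = L/(kA) = 0.0051/(215×13.2) = 1.797×10^-6 K/W
R_outer film = 1/(h_o·A) = 1/(11.6×13.2) = 0.006531 K/W
R_total = 0.2921 K/W
Q = ΔT / R_total = 39 / 0.2921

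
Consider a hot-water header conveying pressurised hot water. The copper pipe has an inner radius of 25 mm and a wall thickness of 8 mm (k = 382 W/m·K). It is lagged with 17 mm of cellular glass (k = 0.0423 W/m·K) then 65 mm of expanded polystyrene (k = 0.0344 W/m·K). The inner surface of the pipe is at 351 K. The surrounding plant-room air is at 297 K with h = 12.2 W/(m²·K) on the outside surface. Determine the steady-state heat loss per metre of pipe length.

Radial resistances (cylindrical: R_cond = ln(r_o/r_i)/(2πkL), R_conv = 1/(h·2πrL)):
R_copper pipe wall = ln(33/25)/(2π×382×1) = 1.157×10^-4 K/W
R_cellular glass = ln(50/33)/(2π×0.0423×1) = 1.563 K/W
R_expanded polystyrene = ln(115/50)/(2π×0.0344×1) = 3.854 K/W
R_outer film = 1/(h_o·2πr_oL) = 1/(12.2×2π×0.115×1) = 0.1134 K/W
R_total = 5.53 K/W
Q = ΔT/R_total = 54/5.53

q′ ≈ 9.76 W/m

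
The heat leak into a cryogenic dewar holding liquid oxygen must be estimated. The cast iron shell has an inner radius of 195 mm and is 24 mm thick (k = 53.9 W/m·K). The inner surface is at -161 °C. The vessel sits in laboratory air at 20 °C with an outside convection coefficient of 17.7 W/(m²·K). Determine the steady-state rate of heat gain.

Radial (spherical) resistances in series:
R_cast iron shell = (1/0.195 − 1/0.219)/(4π×53.9) = 8.297×10^-4 K/W
R_outer film = 1/(h·4πr_o²) = 1/(17.7×4π×0.219²) = 0.09374 K/W
R_total = 0.09457 K/W
Q = ΔT/R_total = 181/0.09457

Q ≈ 1910 W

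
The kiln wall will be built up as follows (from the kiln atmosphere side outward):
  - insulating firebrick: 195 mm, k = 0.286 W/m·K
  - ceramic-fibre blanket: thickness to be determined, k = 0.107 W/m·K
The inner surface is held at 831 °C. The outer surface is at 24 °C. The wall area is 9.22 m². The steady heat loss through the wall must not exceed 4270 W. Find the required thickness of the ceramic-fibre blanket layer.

Model the wall as resistances in series:
R_insulating firebrick = L/(kA) = 0.195/(0.286×9.22) = 0.07395 K/W
Sum of the known resistances R_other = 0.07395 K/W
Required total resistance R_tot = ΔT/Q_allow = 807/4270 = 0.189 K/W
R_ceramic-fibre blanket = R_tot − R_other = 0.115 K/W
L = R·k·A = 0.115×0.107×9.22

L ≈ 113 mm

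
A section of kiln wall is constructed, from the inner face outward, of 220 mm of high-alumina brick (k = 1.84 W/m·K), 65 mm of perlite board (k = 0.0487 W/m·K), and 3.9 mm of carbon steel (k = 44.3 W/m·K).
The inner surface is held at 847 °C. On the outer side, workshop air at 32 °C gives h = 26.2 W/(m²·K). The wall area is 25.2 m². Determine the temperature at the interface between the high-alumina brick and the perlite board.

Model the wall as resistances in series:
R_high-alumina brick = L/(kA) = 0.22/(1.84×25.2) = 0.004745 K/W
R_perlite board = L/(kA) = 0.065/(0.0487×25.2) = 0.05296 K/W
R_carbon steel = L/(kA) = 0.0039/(44.3×25.2) = 3.493×10^-6 K/W
R_outer film = 1/(h_o·A) = 1/(26.2×25.2) = 0.001515 K/W
R_total = 0.05923 K/W;  Q = ΔT/R_total = 815/0.05923 = 13760 W
T_interface = T_inner − Q·ΣR(inner→interface) = 847 − 13800×0.004745

T ≈ 782 °C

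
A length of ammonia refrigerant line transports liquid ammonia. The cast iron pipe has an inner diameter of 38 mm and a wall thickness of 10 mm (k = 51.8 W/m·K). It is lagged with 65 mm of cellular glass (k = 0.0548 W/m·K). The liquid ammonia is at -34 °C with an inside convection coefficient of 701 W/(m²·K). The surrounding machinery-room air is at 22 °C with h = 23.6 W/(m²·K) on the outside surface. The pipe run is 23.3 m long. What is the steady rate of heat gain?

Q ≈ 373 W

Cylindrical conduction, so R = ln(r₂/r₁)/(2πkL) per layer, in series:
R_inner film = 1/(h_i·2πr₁L) = 1/(701×2π×0.019×23.3) = 5.129×10^-4 K/W
R_cast iron pipe wall = ln(29/19)/(2π×51.8×23.3) = 5.576×10^-5 K/W
R_cellular glass = ln(94/29)/(2π×0.0548×23.3) = 0.1466 K/W
R_outer film = 1/(h_o·2πr_oL) = 1/(23.6×2π×0.094×23.3) = 0.003079 K/W
R_total = 0.1502 K/W
Q = ΔT/R_total = 56/0.1502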